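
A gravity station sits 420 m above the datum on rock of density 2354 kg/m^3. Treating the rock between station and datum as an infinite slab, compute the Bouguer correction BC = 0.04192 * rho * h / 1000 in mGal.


BC = 0.04192 * rho * h / 1000
= 0.04192 * 2354 * 420 / 1000
= 41.4455 mGal

41.4455


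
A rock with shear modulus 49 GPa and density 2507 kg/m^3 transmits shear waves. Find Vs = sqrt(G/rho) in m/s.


Convert G to Pa: G = 49e9 Pa
Compute G/rho = 49e9 / 2507 = 19545273.2349
Vs = sqrt(19545273.2349) = 4421.0 m/s

4421.0


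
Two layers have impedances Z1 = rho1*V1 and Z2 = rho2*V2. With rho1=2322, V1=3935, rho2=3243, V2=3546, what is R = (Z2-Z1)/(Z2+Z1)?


Z1 = 2322 * 3935 = 9137070
Z2 = 3243 * 3546 = 11499678
R = (11499678 - 9137070) / (11499678 + 9137070) = 2362608 / 20636748 = 0.1145

0.1145


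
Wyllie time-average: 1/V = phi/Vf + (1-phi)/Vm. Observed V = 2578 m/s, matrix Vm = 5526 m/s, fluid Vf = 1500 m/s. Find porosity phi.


1/V - 1/Vm = 1/2578 - 1/5526 = 0.00020693
1/Vf - 1/Vm = 1/1500 - 1/5526 = 0.0004857
phi = 0.00020693 / 0.0004857 = 0.4261

0.4261


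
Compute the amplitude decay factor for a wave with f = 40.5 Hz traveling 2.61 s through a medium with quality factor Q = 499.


pi*f*t/Q = pi*40.5*2.61/499 = 0.665495
A/A0 = exp(-0.665495) = 0.514019

0.514019


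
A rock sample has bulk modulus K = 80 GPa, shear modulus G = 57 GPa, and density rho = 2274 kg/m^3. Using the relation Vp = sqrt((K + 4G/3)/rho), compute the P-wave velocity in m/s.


First compute the effective modulus:
K + 4G/3 = 80e9 + 4*57e9/3 = 156000000000.0 Pa
Then divide by density:
156000000000.0 / 2274 = 68601583.1135 Pa/(kg/m^3)
Take the square root:
Vp = sqrt(68601583.1135) = 8282.61 m/s

8282.61


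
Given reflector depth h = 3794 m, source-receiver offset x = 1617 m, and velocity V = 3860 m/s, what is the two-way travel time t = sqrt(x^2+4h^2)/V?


x^2 + 4h^2 = 1617^2 + 4*3794^2 = 2614689 + 57577744 = 60192433
sqrt(60192433) = 7758.3782
t = 7758.3782 / 3860 = 2.0099 s

2.0099


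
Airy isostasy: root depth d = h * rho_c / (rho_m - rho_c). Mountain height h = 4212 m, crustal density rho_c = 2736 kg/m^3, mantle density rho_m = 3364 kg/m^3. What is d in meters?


rho_m - rho_c = 3364 - 2736 = 628
d = 4212 * 2736 / 628
= 11524032 / 628
= 18350.37 m

18350.37


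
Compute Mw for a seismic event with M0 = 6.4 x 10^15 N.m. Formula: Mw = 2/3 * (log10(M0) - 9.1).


log10(M0) = log10(6.4 x 10^15) = 15.8062
Mw = 2/3 * (15.8062 - 9.1)
= 2/3 * 6.7062
= 4.47

4.47


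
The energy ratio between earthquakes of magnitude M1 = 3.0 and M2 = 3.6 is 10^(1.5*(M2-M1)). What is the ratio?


M2 - M1 = 3.6 - 3.0 = 0.6
1.5 * 0.6 = 0.9
ratio = 10^0.9 = 7.94

7.94


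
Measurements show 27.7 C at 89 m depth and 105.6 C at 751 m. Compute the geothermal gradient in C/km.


dT = 105.6 - 27.7 = 77.9 C
dz = 751 - 89 = 662 m
gradient = dT/dz * 1000 = 77.9/662 * 1000 = 117.6737 C/km

117.6737


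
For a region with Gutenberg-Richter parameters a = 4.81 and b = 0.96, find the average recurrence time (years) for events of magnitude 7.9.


log10(N) = 4.81 - 0.96*7.9 = -2.774
N = 10^-2.774 = 0.001683
T = 1/N = 1/0.001683 = 594.2922 years

594.2922


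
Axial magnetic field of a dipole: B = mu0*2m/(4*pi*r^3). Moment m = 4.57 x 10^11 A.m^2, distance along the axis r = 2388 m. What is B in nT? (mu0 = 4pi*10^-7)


m = 4.57 x 10^11 = 457000000000 A.m^2
2m = 914000000000 A.m^2
r^3 = 2388^3 = 13617675072
B = (4pi*10^-7) * 914000000000 / (4*pi * 13617675072) * 1e9
= 1148566.274152 / 171124751860.67 * 1e9
= 6711.8652 nT

6711.8652


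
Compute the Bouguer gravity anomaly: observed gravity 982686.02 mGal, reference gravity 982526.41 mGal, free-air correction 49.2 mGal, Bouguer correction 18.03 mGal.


BA = g_obs - g_ref + FAC - BC
= 982686.02 - 982526.41 + 49.2 - 18.03
= 190.78 mGal

190.78


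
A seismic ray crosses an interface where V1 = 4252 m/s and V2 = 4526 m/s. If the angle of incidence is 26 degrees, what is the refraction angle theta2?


sin(theta1) = sin(26 deg) = 0.438371
sin(theta2) = V2/V1 * sin(theta1) = 4526/4252 * 0.438371 = 0.46662
theta2 = arcsin(0.46662) = 27.8151 degrees

27.8151


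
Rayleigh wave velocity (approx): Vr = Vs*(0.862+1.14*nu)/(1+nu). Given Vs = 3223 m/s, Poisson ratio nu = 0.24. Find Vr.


Numerator factor = 0.862 + 1.14*0.24 = 1.1356
Denominator = 1 + 0.24 = 1.24
Vr = 3223 * 1.1356 / 1.24 = 2951.64 m/s

2951.64


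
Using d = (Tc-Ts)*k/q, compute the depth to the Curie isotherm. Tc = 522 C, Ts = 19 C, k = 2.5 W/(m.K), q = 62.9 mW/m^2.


T_Curie - T_surf = 522 - 19 = 503 C
Convert q to W/m^2: 62.9 mW/m^2 = 0.0629 W/m^2
d = 503 * 2.5 / 0.0629 = 19992.05 m

19992.05


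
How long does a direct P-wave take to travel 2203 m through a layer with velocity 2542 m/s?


t = x / V
= 2203 / 2542
= 0.8666 s

0.8666


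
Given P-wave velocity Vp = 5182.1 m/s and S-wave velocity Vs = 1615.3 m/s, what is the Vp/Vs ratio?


Vp/Vs = 5182.1 / 1615.3
= 3.2081

3.2081


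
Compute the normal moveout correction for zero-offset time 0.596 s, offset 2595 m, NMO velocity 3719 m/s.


x/Vnmo = 2595/3719 = 0.697768
(x/Vnmo)^2 = 0.48688
t0^2 = 0.355216
sqrt(0.355216 + 0.48688) = 0.917658
dt = 0.917658 - 0.596 = 0.321658

0.321658


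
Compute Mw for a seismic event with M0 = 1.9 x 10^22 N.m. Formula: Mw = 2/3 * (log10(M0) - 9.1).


log10(M0) = log10(1.9 x 10^22) = 22.2788
Mw = 2/3 * (22.2788 - 9.1)
= 2/3 * 13.1788
= 8.79

8.79


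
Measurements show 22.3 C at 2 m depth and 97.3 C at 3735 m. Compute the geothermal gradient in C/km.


dT = 97.3 - 22.3 = 75.0 C
dz = 3735 - 2 = 3733 m
gradient = dT/dz * 1000 = 75.0/3733 * 1000 = 20.0911 C/km

20.0911


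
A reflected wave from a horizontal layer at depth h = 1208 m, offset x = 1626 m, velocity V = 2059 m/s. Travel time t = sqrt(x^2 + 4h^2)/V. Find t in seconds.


x^2 + 4h^2 = 1626^2 + 4*1208^2 = 2643876 + 5837056 = 8480932
sqrt(8480932) = 2912.204
t = 2912.204 / 2059 = 1.4144 s

1.4144


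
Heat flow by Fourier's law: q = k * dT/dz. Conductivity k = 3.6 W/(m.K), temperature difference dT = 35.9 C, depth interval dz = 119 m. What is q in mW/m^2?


q = k * dT / dz * 1000
= 3.6 * 35.9 / 119 * 1000
= 1.08605 * 1000
= 1086.0504 mW/m^2

1086.0504


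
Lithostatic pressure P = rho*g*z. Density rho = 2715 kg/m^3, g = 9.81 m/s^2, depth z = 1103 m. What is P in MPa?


P = rho * g * z / 1e6
= 2715 * 9.81 * 1103 / 1e6
= 29377467.45 / 1e6
= 29.3775 MPa

29.3775


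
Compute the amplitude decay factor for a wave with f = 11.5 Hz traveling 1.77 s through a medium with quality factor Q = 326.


pi*f*t/Q = pi*11.5*1.77/326 = 0.196157
A/A0 = exp(-0.196157) = 0.821883

0.821883


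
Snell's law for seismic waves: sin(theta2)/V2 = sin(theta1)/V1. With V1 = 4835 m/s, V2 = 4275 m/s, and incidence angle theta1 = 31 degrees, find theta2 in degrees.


sin(theta1) = sin(31 deg) = 0.515038
sin(theta2) = V2/V1 * sin(theta1) = 4275/4835 * 0.515038 = 0.455385
theta2 = arcsin(0.455385) = 27.0897 degrees

27.0897


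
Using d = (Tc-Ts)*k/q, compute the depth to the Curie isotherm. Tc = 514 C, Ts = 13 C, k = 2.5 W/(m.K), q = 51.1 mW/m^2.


T_Curie - T_surf = 514 - 13 = 501 C
Convert q to W/m^2: 51.1 mW/m^2 = 0.0511 W/m^2
d = 501 * 2.5 / 0.0511 = 24510.76 m

24510.76


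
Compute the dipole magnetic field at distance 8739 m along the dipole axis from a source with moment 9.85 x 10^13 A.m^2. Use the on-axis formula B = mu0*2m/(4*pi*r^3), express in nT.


m = 9.85 x 10^13 = 98500000000000 A.m^2
2m = 197000000000000 A.m^2
r^3 = 8739^3 = 667398487419
B = (4pi*10^-7) * 197000000000000 / (4*pi * 667398487419) * 1e9
= 247557501.102876 / 8386776740369.88 * 1e9
= 29517.5976 nT

29517.5976


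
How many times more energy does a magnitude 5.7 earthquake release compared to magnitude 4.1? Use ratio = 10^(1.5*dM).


M2 - M1 = 5.7 - 4.1 = 1.6
1.5 * 1.6 = 2.4
ratio = 10^2.4 = 251.19

251.19


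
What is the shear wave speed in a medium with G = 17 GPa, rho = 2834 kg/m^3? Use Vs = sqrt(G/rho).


Convert G to Pa: G = 17e9 Pa
Compute G/rho = 17e9 / 2834 = 5998588.5674
Vs = sqrt(5998588.5674) = 2449.2 m/s

2449.2


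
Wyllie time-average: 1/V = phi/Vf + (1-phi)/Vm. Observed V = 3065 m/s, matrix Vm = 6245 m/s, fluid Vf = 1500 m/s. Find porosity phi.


1/V - 1/Vm = 1/3065 - 1/6245 = 0.00016614
1/Vf - 1/Vm = 1/1500 - 1/6245 = 0.00050654
phi = 0.00016614 / 0.00050654 = 0.328

0.328


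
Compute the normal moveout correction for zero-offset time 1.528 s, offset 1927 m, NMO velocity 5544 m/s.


x/Vnmo = 1927/5544 = 0.347583
(x/Vnmo)^2 = 0.120814
t0^2 = 2.334784
sqrt(2.334784 + 0.120814) = 1.567035
dt = 1.567035 - 1.528 = 0.039035

0.039035


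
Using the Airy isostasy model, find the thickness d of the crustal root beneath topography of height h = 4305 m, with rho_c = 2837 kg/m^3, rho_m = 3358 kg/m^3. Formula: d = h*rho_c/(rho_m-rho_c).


rho_m - rho_c = 3358 - 2837 = 521
d = 4305 * 2837 / 521
= 12213285 / 521
= 23442.01 m

23442.01


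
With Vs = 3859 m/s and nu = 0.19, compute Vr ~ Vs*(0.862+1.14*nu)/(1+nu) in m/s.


Numerator factor = 0.862 + 1.14*0.19 = 1.0786
Denominator = 1 + 0.19 = 1.19
Vr = 3859 * 1.0786 / 1.19 = 3497.75 m/s

3497.75


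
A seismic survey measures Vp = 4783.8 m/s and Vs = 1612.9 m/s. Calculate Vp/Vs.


Vp/Vs = 4783.8 / 1612.9
= 2.966

2.966


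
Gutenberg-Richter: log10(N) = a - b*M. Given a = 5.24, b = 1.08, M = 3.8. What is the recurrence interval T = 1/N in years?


log10(N) = 5.24 - 1.08*3.8 = 1.136
N = 10^1.136 = 13.677288
T = 1/N = 1/13.677288 = 0.0731 years

0.0731


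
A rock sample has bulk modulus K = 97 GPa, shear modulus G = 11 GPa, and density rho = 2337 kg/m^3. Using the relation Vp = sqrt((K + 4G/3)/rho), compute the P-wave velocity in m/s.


First compute the effective modulus:
K + 4G/3 = 97e9 + 4*11e9/3 = 111666666666.67 Pa
Then divide by density:
111666666666.67 / 2337 = 47782056.7679 Pa/(kg/m^3)
Take the square root:
Vp = sqrt(47782056.7679) = 6912.46 m/s

6912.46


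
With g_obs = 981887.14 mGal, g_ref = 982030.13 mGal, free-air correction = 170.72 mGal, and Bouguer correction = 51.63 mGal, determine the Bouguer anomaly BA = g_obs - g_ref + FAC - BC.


BA = g_obs - g_ref + FAC - BC
= 981887.14 - 982030.13 + 170.72 - 51.63
= -23.9 mGal

-23.9


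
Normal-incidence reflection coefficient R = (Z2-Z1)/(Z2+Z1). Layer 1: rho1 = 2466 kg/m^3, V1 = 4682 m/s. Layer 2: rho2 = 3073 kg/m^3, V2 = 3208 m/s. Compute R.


Z1 = 2466 * 4682 = 11545812
Z2 = 3073 * 3208 = 9858184
R = (9858184 - 11545812) / (9858184 + 11545812) = -1687628 / 21403996 = -0.0788

-0.0788


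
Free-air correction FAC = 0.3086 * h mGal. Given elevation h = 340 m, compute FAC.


FAC = 0.3086 * h
= 0.3086 * 340
= 104.924 mGal

104.924


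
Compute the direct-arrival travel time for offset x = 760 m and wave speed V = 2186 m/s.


t = x / V
= 760 / 2186
= 0.3477 s

0.3477


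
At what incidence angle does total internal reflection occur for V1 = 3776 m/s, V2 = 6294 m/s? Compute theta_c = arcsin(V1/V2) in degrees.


V1/V2 = 3776/6294 = 0.599936
theta_c = arcsin(0.599936) = 36.8653 degrees

36.8653


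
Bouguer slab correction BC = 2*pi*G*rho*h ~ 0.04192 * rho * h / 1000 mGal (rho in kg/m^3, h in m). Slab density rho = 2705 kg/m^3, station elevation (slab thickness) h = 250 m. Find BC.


BC = 0.04192 * rho * h / 1000
= 0.04192 * 2705 * 250 / 1000
= 28.3484 mGal

28.3484


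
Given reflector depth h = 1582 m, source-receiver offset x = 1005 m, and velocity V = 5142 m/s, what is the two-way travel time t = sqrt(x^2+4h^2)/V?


x^2 + 4h^2 = 1005^2 + 4*1582^2 = 1010025 + 10010896 = 11020921
sqrt(11020921) = 3319.7773
t = 3319.7773 / 5142 = 0.6456 s

0.6456


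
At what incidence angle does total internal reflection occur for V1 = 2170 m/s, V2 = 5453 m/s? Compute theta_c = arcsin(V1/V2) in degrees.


V1/V2 = 2170/5453 = 0.397946
theta_c = arcsin(0.397946) = 23.4498 degrees

23.4498


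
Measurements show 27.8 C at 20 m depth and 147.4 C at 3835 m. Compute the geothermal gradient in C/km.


dT = 147.4 - 27.8 = 119.6 C
dz = 3835 - 20 = 3815 m
gradient = dT/dz * 1000 = 119.6/3815 * 1000 = 31.3499 C/km

31.3499


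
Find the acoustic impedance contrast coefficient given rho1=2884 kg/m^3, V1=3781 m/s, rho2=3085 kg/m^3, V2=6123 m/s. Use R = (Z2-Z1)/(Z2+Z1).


Z1 = 2884 * 3781 = 10904404
Z2 = 3085 * 6123 = 18889455
R = (18889455 - 10904404) / (18889455 + 10904404) = 7985051 / 29793859 = 0.268

0.268


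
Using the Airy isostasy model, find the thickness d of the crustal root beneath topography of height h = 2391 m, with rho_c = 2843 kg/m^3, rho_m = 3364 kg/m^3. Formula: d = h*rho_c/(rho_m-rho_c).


rho_m - rho_c = 3364 - 2843 = 521
d = 2391 * 2843 / 521
= 6797613 / 521
= 13047.24 m

13047.24


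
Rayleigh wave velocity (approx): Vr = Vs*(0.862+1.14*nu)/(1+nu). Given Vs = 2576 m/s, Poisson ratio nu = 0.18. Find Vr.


Numerator factor = 0.862 + 1.14*0.18 = 1.0672
Denominator = 1 + 0.18 = 1.18
Vr = 2576 * 1.0672 / 1.18 = 2329.75 m/s

2329.75


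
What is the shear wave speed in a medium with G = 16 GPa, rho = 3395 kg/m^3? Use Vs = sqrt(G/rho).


Convert G to Pa: G = 16e9 Pa
Compute G/rho = 16e9 / 3395 = 4712812.9602
Vs = sqrt(4712812.9602) = 2170.9 m/s

2170.9


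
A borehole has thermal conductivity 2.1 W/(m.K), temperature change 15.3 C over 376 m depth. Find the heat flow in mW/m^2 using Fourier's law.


q = k * dT / dz * 1000
= 2.1 * 15.3 / 376 * 1000
= 0.085452 * 1000
= 85.4521 mW/m^2

85.4521


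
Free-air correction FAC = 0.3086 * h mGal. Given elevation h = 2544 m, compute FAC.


FAC = 0.3086 * h
= 0.3086 * 2544
= 785.0784 mGal

785.0784


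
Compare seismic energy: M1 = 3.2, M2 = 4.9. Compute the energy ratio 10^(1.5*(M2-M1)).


M2 - M1 = 4.9 - 3.2 = 1.7
1.5 * 1.7 = 2.55
ratio = 10^2.55 = 354.81

354.81


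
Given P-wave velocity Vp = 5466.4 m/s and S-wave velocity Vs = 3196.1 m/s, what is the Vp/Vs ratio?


Vp/Vs = 5466.4 / 3196.1
= 1.7103

1.7103


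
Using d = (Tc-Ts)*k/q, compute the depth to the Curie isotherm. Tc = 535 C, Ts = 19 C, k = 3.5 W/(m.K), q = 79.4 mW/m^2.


T_Curie - T_surf = 535 - 19 = 516 C
Convert q to W/m^2: 79.4 mW/m^2 = 0.0794 W/m^2
d = 516 * 3.5 / 0.0794 = 22745.59 m

22745.59


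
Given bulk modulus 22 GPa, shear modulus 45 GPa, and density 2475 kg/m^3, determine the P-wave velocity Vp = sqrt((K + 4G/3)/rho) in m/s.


First compute the effective modulus:
K + 4G/3 = 22e9 + 4*45e9/3 = 82000000000.0 Pa
Then divide by density:
82000000000.0 / 2475 = 33131313.1313 Pa/(kg/m^3)
Take the square root:
Vp = sqrt(33131313.1313) = 5755.98 m/s

5755.98


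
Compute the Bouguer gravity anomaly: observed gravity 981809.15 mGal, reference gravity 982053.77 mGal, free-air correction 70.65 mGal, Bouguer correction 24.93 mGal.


BA = g_obs - g_ref + FAC - BC
= 981809.15 - 982053.77 + 70.65 - 24.93
= -198.9 mGal

-198.9


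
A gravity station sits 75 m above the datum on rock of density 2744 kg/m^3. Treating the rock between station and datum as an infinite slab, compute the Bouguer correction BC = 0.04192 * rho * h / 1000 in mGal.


BC = 0.04192 * rho * h / 1000
= 0.04192 * 2744 * 75 / 1000
= 8.6271 mGal

8.6271


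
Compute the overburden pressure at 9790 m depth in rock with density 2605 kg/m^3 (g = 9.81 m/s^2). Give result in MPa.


P = rho * g * z / 1e6
= 2605 * 9.81 * 9790 / 1e6
= 250183939.5 / 1e6
= 250.1839 MPa

250.1839


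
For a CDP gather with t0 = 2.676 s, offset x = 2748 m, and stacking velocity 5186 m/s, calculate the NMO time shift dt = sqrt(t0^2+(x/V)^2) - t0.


x/Vnmo = 2748/5186 = 0.529888
(x/Vnmo)^2 = 0.280781
t0^2 = 7.160976
sqrt(7.160976 + 0.280781) = 2.727958
dt = 2.727958 - 2.676 = 0.051958

0.051958


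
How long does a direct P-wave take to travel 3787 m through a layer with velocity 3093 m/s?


t = x / V
= 3787 / 3093
= 1.2244 s

1.2244


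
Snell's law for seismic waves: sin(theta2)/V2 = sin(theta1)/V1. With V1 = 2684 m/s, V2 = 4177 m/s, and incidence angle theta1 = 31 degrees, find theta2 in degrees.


sin(theta1) = sin(31 deg) = 0.515038
sin(theta2) = V2/V1 * sin(theta1) = 4177/2684 * 0.515038 = 0.801533
theta2 = arcsin(0.801533) = 53.2767 degrees

53.2767


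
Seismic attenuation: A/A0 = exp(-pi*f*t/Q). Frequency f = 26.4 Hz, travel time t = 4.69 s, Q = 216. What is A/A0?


pi*f*t/Q = pi*26.4*4.69/216 = 1.800831
A/A0 = exp(-1.800831) = 0.165162

0.165162


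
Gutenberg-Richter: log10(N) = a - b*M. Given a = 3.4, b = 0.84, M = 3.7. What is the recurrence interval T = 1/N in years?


log10(N) = 3.4 - 0.84*3.7 = 0.292
N = 10^0.292 = 1.958845
T = 1/N = 1/1.958845 = 0.5105 years

0.5105


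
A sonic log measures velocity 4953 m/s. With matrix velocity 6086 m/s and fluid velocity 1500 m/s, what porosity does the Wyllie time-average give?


1/V - 1/Vm = 1/4953 - 1/6086 = 3.759e-05
1/Vf - 1/Vm = 1/1500 - 1/6086 = 0.00050236
phi = 3.759e-05 / 0.00050236 = 0.0748

0.0748


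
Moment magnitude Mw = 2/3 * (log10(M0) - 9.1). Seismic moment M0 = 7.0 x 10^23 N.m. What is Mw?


log10(M0) = log10(7.0 x 10^23) = 23.8451
Mw = 2/3 * (23.8451 - 9.1)
= 2/3 * 14.7451
= 9.83

9.83


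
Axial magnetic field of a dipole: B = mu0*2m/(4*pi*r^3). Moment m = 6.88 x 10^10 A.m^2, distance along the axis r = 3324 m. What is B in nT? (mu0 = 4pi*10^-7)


m = 6.88 x 10^10 = 68800000000 A.m^2
2m = 137600000000 A.m^2
r^3 = 3324^3 = 36726796224
B = (4pi*10^-7) * 137600000000 / (4*pi * 36726796224) * 1e9
= 172913.259654 / 461522532828.83 * 1e9
= 374.6583 nT

374.6583


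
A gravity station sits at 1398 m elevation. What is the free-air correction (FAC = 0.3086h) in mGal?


FAC = 0.3086 * h
= 0.3086 * 1398
= 431.4228 mGal

431.4228


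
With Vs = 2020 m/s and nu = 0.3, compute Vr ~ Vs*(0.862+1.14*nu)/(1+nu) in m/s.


Numerator factor = 0.862 + 1.14*0.3 = 1.204
Denominator = 1 + 0.3 = 1.3
Vr = 2020 * 1.204 / 1.3 = 1870.83 m/s

1870.83


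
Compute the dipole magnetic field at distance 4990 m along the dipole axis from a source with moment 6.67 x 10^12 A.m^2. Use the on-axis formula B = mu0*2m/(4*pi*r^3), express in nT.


m = 6.67 x 10^12 = 6670000000000 A.m^2
2m = 13340000000000 A.m^2
r^3 = 4990^3 = 124251499000
B = (4pi*10^-7) * 13340000000000 / (4*pi * 124251499000) * 1e9
= 16763538.399555 / 1561390385823.68 * 1e9
= 10736.289 nT

10736.289


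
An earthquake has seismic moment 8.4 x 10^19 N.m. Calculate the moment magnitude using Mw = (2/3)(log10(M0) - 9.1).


log10(M0) = log10(8.4 x 10^19) = 19.9243
Mw = 2/3 * (19.9243 - 9.1)
= 2/3 * 10.8243
= 7.22

7.22


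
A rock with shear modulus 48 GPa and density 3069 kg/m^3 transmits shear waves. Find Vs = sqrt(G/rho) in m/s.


Convert G to Pa: G = 48e9 Pa
Compute G/rho = 48e9 / 3069 = 15640273.7048
Vs = sqrt(15640273.7048) = 3954.78 m/s

3954.78


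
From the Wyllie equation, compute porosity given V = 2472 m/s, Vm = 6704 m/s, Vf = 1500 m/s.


1/V - 1/Vm = 1/2472 - 1/6704 = 0.00025537
1/Vf - 1/Vm = 1/1500 - 1/6704 = 0.0005175
phi = 0.00025537 / 0.0005175 = 0.4935

0.4935


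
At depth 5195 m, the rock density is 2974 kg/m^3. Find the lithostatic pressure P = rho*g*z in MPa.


P = rho * g * z / 1e6
= 2974 * 9.81 * 5195 / 1e6
= 151563813.3 / 1e6
= 151.5638 MPa

151.5638


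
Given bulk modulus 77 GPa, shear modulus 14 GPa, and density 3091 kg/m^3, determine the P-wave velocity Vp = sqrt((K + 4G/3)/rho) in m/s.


First compute the effective modulus:
K + 4G/3 = 77e9 + 4*14e9/3 = 95666666666.67 Pa
Then divide by density:
95666666666.67 / 3091 = 30950070.096 Pa/(kg/m^3)
Take the square root:
Vp = sqrt(30950070.096) = 5563.28 m/s

5563.28


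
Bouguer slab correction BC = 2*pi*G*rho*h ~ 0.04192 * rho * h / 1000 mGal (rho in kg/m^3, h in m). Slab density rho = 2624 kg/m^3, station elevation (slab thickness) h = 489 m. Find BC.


BC = 0.04192 * rho * h / 1000
= 0.04192 * 2624 * 489 / 1000
= 53.7891 mGal

53.7891


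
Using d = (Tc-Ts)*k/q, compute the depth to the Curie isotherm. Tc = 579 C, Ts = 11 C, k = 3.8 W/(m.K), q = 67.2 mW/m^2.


T_Curie - T_surf = 579 - 11 = 568 C
Convert q to W/m^2: 67.2 mW/m^2 = 0.0672 W/m^2
d = 568 * 3.8 / 0.0672 = 32119.05 m

32119.05


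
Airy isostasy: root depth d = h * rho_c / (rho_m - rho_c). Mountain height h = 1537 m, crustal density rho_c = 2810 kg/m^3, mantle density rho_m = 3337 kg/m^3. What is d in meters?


rho_m - rho_c = 3337 - 2810 = 527
d = 1537 * 2810 / 527
= 4318970 / 527
= 8195.39 m

8195.39


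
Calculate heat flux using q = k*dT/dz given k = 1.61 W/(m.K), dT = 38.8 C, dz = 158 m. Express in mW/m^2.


q = k * dT / dz * 1000
= 1.61 * 38.8 / 158 * 1000
= 0.395367 * 1000
= 395.3671 mW/m^2

395.3671


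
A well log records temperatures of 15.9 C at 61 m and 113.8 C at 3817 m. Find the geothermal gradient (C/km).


dT = 113.8 - 15.9 = 97.9 C
dz = 3817 - 61 = 3756 m
gradient = dT/dz * 1000 = 97.9/3756 * 1000 = 26.065 C/km

26.065


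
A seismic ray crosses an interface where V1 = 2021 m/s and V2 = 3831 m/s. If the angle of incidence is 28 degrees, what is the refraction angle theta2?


sin(theta1) = sin(28 deg) = 0.469472
sin(theta2) = V2/V1 * sin(theta1) = 3831/2021 * 0.469472 = 0.889929
theta2 = arcsin(0.889929) = 62.8643 degrees

62.8643


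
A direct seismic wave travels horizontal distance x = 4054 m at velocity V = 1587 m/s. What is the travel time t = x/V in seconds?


t = x / V
= 4054 / 1587
= 2.5545 s

2.5545


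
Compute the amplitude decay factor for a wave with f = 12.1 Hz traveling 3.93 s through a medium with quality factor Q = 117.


pi*f*t/Q = pi*12.1*3.93/117 = 1.276856
A/A0 = exp(-1.276856) = 0.278913

0.278913


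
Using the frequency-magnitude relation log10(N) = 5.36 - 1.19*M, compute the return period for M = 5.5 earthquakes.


log10(N) = 5.36 - 1.19*5.5 = -1.185
N = 10^-1.185 = 0.065313
T = 1/N = 1/0.065313 = 15.3109 years

15.3109


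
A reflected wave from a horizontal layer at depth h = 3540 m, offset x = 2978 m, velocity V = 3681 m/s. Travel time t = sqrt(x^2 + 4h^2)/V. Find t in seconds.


x^2 + 4h^2 = 2978^2 + 4*3540^2 = 8868484 + 50126400 = 58994884
sqrt(58994884) = 7680.8127
t = 7680.8127 / 3681 = 2.0866 s

2.0866


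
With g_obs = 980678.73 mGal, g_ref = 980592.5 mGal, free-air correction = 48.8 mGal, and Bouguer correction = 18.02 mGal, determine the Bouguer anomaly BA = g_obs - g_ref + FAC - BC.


BA = g_obs - g_ref + FAC - BC
= 980678.73 - 980592.5 + 48.8 - 18.02
= 117.01 mGal

117.01


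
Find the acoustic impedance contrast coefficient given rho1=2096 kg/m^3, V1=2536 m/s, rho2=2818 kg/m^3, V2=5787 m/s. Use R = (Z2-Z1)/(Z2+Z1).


Z1 = 2096 * 2536 = 5315456
Z2 = 2818 * 5787 = 16307766
R = (16307766 - 5315456) / (16307766 + 5315456) = 10992310 / 21623222 = 0.5084

0.5084


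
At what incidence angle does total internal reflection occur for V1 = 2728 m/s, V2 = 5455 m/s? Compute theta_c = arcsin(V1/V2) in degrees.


V1/V2 = 2728/5455 = 0.500092
theta_c = arcsin(0.500092) = 30.0061 degrees

30.0061


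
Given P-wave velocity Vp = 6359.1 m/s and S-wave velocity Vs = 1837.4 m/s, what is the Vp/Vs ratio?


Vp/Vs = 6359.1 / 1837.4
= 3.4609

3.4609


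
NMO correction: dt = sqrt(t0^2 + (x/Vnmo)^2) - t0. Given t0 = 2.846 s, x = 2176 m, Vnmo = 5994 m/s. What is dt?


x/Vnmo = 2176/5994 = 0.36303
(x/Vnmo)^2 = 0.131791
t0^2 = 8.099716
sqrt(8.099716 + 0.131791) = 2.86906
dt = 2.86906 - 2.846 = 0.02306

0.02306


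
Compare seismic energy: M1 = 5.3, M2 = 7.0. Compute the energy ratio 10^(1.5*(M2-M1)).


M2 - M1 = 7.0 - 5.3 = 1.7
1.5 * 1.7 = 2.55
ratio = 10^2.55 = 354.81

354.81


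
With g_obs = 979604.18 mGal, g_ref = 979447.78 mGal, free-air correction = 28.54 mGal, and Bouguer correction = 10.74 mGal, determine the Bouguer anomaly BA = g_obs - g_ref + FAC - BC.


BA = g_obs - g_ref + FAC - BC
= 979604.18 - 979447.78 + 28.54 - 10.74
= 174.2 mGal

174.2


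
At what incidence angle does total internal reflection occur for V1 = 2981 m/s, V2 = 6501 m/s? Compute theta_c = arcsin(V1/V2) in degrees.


V1/V2 = 2981/6501 = 0.458545
theta_c = arcsin(0.458545) = 27.2932 degrees

27.2932


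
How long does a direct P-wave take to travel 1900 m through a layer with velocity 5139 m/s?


t = x / V
= 1900 / 5139
= 0.3697 s

0.3697


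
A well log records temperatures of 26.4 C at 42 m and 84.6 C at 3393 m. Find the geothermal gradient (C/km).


dT = 84.6 - 26.4 = 58.2 C
dz = 3393 - 42 = 3351 m
gradient = dT/dz * 1000 = 58.2/3351 * 1000 = 17.3679 C/km

17.3679


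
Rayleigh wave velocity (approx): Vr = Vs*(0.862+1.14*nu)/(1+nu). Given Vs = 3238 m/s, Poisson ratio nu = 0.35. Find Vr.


Numerator factor = 0.862 + 1.14*0.35 = 1.261
Denominator = 1 + 0.35 = 1.35
Vr = 3238 * 1.261 / 1.35 = 3024.53 m/s

3024.53


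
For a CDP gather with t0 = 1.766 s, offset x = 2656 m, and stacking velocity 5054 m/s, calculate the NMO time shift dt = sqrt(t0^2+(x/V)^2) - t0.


x/Vnmo = 2656/5054 = 0.525524
(x/Vnmo)^2 = 0.276176
t0^2 = 3.118756
sqrt(3.118756 + 0.276176) = 1.842534
dt = 1.842534 - 1.766 = 0.076534

0.076534


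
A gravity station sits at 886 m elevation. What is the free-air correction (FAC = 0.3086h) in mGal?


FAC = 0.3086 * h
= 0.3086 * 886
= 273.4196 mGal

273.4196


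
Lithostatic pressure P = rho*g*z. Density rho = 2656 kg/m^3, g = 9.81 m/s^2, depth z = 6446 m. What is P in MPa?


P = rho * g * z / 1e6
= 2656 * 9.81 * 6446 / 1e6
= 167952850.56 / 1e6
= 167.9529 MPa

167.9529


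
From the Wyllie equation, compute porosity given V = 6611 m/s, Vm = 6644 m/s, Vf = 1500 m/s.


1/V - 1/Vm = 1/6611 - 1/6644 = 7.5e-07
1/Vf - 1/Vm = 1/1500 - 1/6644 = 0.00051615
phi = 7.5e-07 / 0.00051615 = 0.0015

0.0015


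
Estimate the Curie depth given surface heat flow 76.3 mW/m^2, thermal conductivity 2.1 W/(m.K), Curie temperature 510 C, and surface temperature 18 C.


T_Curie - T_surf = 510 - 18 = 492 C
Convert q to W/m^2: 76.3 mW/m^2 = 0.0763 W/m^2
d = 492 * 2.1 / 0.0763 = 13541.28 m

13541.28


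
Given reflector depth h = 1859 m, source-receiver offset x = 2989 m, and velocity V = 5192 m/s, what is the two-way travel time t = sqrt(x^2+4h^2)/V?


x^2 + 4h^2 = 2989^2 + 4*1859^2 = 8934121 + 13823524 = 22757645
sqrt(22757645) = 4770.4974
t = 4770.4974 / 5192 = 0.9188 s

0.9188


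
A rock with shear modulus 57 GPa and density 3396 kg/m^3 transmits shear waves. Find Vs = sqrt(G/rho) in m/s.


Convert G to Pa: G = 57e9 Pa
Compute G/rho = 57e9 / 3396 = 16784452.2968
Vs = sqrt(16784452.2968) = 4096.88 m/s

4096.88


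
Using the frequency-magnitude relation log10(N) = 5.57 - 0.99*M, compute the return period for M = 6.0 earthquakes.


log10(N) = 5.57 - 0.99*6.0 = -0.37
N = 10^-0.37 = 0.42658
T = 1/N = 1/0.42658 = 2.3442 years

2.3442


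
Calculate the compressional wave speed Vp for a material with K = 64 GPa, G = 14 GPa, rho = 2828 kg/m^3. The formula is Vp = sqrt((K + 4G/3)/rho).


First compute the effective modulus:
K + 4G/3 = 64e9 + 4*14e9/3 = 82666666666.67 Pa
Then divide by density:
82666666666.67 / 2828 = 29231494.578 Pa/(kg/m^3)
Take the square root:
Vp = sqrt(29231494.578) = 5406.62 m/s

5406.62


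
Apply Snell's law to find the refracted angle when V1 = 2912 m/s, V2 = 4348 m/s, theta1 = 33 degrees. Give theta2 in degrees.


sin(theta1) = sin(33 deg) = 0.544639
sin(theta2) = V2/V1 * sin(theta1) = 4348/2912 * 0.544639 = 0.813218
theta2 = arcsin(0.813218) = 54.4115 degrees

54.4115


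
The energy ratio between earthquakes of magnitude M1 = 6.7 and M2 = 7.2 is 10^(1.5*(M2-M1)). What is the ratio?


M2 - M1 = 7.2 - 6.7 = 0.5
1.5 * 0.5 = 0.75
ratio = 10^0.75 = 5.62

5.62


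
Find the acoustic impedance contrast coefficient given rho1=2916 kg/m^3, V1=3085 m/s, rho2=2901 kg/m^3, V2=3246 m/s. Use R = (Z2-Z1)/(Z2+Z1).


Z1 = 2916 * 3085 = 8995860
Z2 = 2901 * 3246 = 9416646
R = (9416646 - 8995860) / (9416646 + 8995860) = 420786 / 18412506 = 0.0229

0.0229


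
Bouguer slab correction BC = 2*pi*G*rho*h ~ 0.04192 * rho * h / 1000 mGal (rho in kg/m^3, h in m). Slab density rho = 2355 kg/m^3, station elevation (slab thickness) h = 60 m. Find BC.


BC = 0.04192 * rho * h / 1000
= 0.04192 * 2355 * 60 / 1000
= 5.9233 mGal

5.9233


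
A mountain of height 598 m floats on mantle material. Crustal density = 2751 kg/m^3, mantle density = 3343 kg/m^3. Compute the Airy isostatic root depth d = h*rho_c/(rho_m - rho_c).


rho_m - rho_c = 3343 - 2751 = 592
d = 598 * 2751 / 592
= 1645098 / 592
= 2778.88 m

2778.88


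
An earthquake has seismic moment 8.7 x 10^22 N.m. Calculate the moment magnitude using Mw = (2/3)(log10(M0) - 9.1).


log10(M0) = log10(8.7 x 10^22) = 22.9395
Mw = 2/3 * (22.9395 - 9.1)
= 2/3 * 13.8395
= 9.23

9.23


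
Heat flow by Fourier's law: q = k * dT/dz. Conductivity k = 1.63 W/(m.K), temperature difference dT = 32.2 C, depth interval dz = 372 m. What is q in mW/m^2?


q = k * dT / dz * 1000
= 1.63 * 32.2 / 372 * 1000
= 0.141091 * 1000
= 141.0914 mW/m^2

141.0914


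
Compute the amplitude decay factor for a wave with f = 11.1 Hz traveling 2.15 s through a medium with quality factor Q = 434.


pi*f*t/Q = pi*11.1*2.15/434 = 0.172751
A/A0 = exp(-0.172751) = 0.841347

0.841347


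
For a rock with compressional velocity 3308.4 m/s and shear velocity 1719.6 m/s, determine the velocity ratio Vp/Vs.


Vp/Vs = 3308.4 / 1719.6
= 1.9239

1.9239


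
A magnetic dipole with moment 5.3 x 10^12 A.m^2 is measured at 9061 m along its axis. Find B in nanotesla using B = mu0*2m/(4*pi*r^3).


m = 5.3 x 10^12 = 5300000000000 A.m^2
2m = 10600000000000 A.m^2
r^3 = 9061^3 = 743923693981
B = (4pi*10^-7) * 10600000000000 / (4*pi * 743923693981) * 1e9
= 13320352.851221 / 9348420847368.36 * 1e9
= 1424.8773 nT

1424.8773


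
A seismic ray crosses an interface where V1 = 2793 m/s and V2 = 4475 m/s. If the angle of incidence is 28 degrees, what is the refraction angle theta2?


sin(theta1) = sin(28 deg) = 0.469472
sin(theta2) = V2/V1 * sin(theta1) = 4475/2793 * 0.469472 = 0.752197
theta2 = arcsin(0.752197) = 48.781 degrees

48.781


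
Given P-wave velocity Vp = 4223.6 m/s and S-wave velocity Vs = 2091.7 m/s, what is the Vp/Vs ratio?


Vp/Vs = 4223.6 / 2091.7
= 2.0192

2.0192


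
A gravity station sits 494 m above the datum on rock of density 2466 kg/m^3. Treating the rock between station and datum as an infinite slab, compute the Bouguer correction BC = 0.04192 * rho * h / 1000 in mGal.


BC = 0.04192 * rho * h / 1000
= 0.04192 * 2466 * 494 / 1000
= 51.0671 mGal

51.0671


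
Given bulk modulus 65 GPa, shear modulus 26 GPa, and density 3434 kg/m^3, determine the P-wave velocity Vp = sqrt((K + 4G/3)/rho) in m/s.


First compute the effective modulus:
K + 4G/3 = 65e9 + 4*26e9/3 = 99666666666.67 Pa
Then divide by density:
99666666666.67 / 3434 = 29023490.5844 Pa/(kg/m^3)
Take the square root:
Vp = sqrt(29023490.5844) = 5387.35 m/s

5387.35


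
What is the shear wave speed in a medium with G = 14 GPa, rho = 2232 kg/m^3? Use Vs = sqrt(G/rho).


Convert G to Pa: G = 14e9 Pa
Compute G/rho = 14e9 / 2232 = 6272401.4337
Vs = sqrt(6272401.4337) = 2504.48 m/s

2504.48


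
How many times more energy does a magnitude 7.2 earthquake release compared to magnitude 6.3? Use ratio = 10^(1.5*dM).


M2 - M1 = 7.2 - 6.3 = 0.9
1.5 * 0.9 = 1.35
ratio = 10^1.35 = 22.39

22.39


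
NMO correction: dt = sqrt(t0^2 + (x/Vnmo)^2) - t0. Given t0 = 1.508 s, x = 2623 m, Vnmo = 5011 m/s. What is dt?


x/Vnmo = 2623/5011 = 0.523448
(x/Vnmo)^2 = 0.273998
t0^2 = 2.274064
sqrt(2.274064 + 0.273998) = 1.596265
dt = 1.596265 - 1.508 = 0.088265

0.088265


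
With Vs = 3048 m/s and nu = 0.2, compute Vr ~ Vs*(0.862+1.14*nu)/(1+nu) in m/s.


Numerator factor = 0.862 + 1.14*0.2 = 1.09
Denominator = 1 + 0.2 = 1.2
Vr = 3048 * 1.09 / 1.2 = 2768.6 m/s

2768.6


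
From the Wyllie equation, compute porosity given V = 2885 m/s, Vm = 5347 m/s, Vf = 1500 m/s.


1/V - 1/Vm = 1/2885 - 1/5347 = 0.0001596
1/Vf - 1/Vm = 1/1500 - 1/5347 = 0.00047965
phi = 0.0001596 / 0.00047965 = 0.3327

0.3327


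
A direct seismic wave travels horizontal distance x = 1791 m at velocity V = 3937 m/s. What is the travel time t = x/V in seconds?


t = x / V
= 1791 / 3937
= 0.4549 s

0.4549


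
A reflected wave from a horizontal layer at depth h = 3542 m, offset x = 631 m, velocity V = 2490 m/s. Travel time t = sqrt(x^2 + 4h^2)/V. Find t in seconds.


x^2 + 4h^2 = 631^2 + 4*3542^2 = 398161 + 50183056 = 50581217
sqrt(50581217) = 7112.0473
t = 7112.0473 / 2490 = 2.8562 s

2.8562


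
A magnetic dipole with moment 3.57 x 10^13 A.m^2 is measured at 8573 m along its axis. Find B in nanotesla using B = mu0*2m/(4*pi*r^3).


m = 3.57 x 10^13 = 35700000000000 A.m^2
2m = 71400000000000 A.m^2
r^3 = 8573^3 = 630084028517
B = (4pi*10^-7) * 71400000000000 / (4*pi * 630084028517) * 1e9
= 89723886.186524 / 7917869420533.08 * 1e9
= 11331.8219 nT

11331.8219


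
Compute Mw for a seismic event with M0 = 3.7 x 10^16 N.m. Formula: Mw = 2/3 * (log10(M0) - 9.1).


log10(M0) = log10(3.7 x 10^16) = 16.5682
Mw = 2/3 * (16.5682 - 9.1)
= 2/3 * 7.4682
= 4.98

4.98


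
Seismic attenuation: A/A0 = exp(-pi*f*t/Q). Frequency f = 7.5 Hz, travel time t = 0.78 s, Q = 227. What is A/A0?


pi*f*t/Q = pi*7.5*0.78/227 = 0.080962
A/A0 = exp(-0.080962) = 0.922229

0.922229


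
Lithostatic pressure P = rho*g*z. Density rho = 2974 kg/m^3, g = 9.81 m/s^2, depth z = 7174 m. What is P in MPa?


P = rho * g * z / 1e6
= 2974 * 9.81 * 7174 / 1e6
= 209301019.56 / 1e6
= 209.301 MPa

209.301


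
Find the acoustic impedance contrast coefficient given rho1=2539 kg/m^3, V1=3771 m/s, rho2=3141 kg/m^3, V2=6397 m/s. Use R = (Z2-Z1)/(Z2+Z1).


Z1 = 2539 * 3771 = 9574569
Z2 = 3141 * 6397 = 20092977
R = (20092977 - 9574569) / (20092977 + 9574569) = 10518408 / 29667546 = 0.3545

0.3545


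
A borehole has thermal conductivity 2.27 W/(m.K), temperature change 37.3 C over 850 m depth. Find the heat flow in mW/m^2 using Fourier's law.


q = k * dT / dz * 1000
= 2.27 * 37.3 / 850 * 1000
= 0.099613 * 1000
= 99.6129 mW/m^2

99.6129


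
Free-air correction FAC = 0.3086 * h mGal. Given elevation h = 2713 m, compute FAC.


FAC = 0.3086 * h
= 0.3086 * 2713
= 837.2318 mGal

837.2318


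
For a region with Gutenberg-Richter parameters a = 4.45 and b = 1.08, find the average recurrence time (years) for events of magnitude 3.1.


log10(N) = 4.45 - 1.08*3.1 = 1.102
N = 10^1.102 = 12.647363
T = 1/N = 1/12.647363 = 0.0791 years

0.0791


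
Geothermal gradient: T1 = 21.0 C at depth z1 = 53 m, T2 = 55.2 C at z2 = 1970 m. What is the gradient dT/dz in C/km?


dT = 55.2 - 21.0 = 34.2 C
dz = 1970 - 53 = 1917 m
gradient = dT/dz * 1000 = 34.2/1917 * 1000 = 17.8404 C/km

17.8404


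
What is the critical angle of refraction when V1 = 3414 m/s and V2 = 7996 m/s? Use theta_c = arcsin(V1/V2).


V1/V2 = 3414/7996 = 0.426963
theta_c = arcsin(0.426963) = 25.275 degrees

25.275


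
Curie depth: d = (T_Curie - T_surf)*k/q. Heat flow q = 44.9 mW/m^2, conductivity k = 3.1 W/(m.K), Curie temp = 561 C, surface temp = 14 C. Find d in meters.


T_Curie - T_surf = 561 - 14 = 547 C
Convert q to W/m^2: 44.9 mW/m^2 = 0.0449 W/m^2
d = 547 * 3.1 / 0.0449 = 37766.15 m

37766.15


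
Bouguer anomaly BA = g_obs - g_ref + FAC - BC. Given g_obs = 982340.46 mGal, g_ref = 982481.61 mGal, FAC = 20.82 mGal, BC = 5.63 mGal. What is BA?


BA = g_obs - g_ref + FAC - BC
= 982340.46 - 982481.61 + 20.82 - 5.63
= -125.96 mGal

-125.96


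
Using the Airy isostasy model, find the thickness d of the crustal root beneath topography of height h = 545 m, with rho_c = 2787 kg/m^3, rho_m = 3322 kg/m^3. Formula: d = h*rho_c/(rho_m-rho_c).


rho_m - rho_c = 3322 - 2787 = 535
d = 545 * 2787 / 535
= 1518915 / 535
= 2839.09 m

2839.09


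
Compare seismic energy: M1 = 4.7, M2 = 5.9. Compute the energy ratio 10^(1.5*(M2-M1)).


M2 - M1 = 5.9 - 4.7 = 1.2
1.5 * 1.2 = 1.8
ratio = 10^1.8 = 63.1

63.1


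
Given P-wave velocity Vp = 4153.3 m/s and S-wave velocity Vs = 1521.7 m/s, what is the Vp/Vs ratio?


Vp/Vs = 4153.3 / 1521.7
= 2.7294

2.7294


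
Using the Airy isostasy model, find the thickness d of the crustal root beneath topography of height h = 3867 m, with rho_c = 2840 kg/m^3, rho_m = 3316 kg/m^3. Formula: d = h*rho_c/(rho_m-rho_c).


rho_m - rho_c = 3316 - 2840 = 476
d = 3867 * 2840 / 476
= 10982280 / 476
= 23072.02 m

23072.02


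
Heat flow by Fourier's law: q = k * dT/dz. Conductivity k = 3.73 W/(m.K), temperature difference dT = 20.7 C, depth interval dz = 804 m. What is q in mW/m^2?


q = k * dT / dz * 1000
= 3.73 * 20.7 / 804 * 1000
= 0.096034 * 1000
= 96.0336 mW/m^2

96.0336


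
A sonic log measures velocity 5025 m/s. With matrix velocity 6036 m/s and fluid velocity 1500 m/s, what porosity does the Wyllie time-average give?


1/V - 1/Vm = 1/5025 - 1/6036 = 3.333e-05
1/Vf - 1/Vm = 1/1500 - 1/6036 = 0.00050099
phi = 3.333e-05 / 0.00050099 = 0.0665

0.0665


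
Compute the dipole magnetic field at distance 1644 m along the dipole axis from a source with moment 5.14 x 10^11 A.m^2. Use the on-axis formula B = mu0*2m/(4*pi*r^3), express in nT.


m = 5.14 x 10^11 = 514000000000 A.m^2
2m = 1028000000000 A.m^2
r^3 = 1644^3 = 4443297984
B = (4pi*10^-7) * 1028000000000 / (4*pi * 4443297984) * 1e9
= 1291822.899156 / 55836129216.98 * 1e9
= 23135.968 nT

23135.968


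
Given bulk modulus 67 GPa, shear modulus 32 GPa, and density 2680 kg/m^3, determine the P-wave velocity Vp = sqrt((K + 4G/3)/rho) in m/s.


First compute the effective modulus:
K + 4G/3 = 67e9 + 4*32e9/3 = 109666666666.67 Pa
Then divide by density:
109666666666.67 / 2680 = 40920398.01 Pa/(kg/m^3)
Take the square root:
Vp = sqrt(40920398.01) = 6396.91 m/s

6396.91


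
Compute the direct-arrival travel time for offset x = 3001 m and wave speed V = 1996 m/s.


t = x / V
= 3001 / 1996
= 1.5035 s

1.5035


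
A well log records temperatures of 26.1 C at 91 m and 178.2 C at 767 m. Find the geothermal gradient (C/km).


dT = 178.2 - 26.1 = 152.1 C
dz = 767 - 91 = 676 m
gradient = dT/dz * 1000 = 152.1/676 * 1000 = 225.0 C/km

225.0


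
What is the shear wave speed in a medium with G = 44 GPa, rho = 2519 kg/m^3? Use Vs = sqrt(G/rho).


Convert G to Pa: G = 44e9 Pa
Compute G/rho = 44e9 / 2519 = 17467248.9083
Vs = sqrt(17467248.9083) = 4179.38 m/s

4179.38


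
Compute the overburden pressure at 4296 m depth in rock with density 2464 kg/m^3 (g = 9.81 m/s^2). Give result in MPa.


P = rho * g * z / 1e6
= 2464 * 9.81 * 4296 / 1e6
= 103842224.64 / 1e6
= 103.8422 MPa

103.8422


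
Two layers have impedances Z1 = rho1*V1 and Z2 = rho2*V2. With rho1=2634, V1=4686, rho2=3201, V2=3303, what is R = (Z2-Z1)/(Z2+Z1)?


Z1 = 2634 * 4686 = 12342924
Z2 = 3201 * 3303 = 10572903
R = (10572903 - 12342924) / (10572903 + 12342924) = -1770021 / 22915827 = -0.0772

-0.0772


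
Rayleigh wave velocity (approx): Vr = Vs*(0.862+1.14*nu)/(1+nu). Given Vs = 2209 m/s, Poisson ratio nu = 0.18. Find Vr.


Numerator factor = 0.862 + 1.14*0.18 = 1.0672
Denominator = 1 + 0.18 = 1.18
Vr = 2209 * 1.0672 / 1.18 = 1997.83 m/s

1997.83


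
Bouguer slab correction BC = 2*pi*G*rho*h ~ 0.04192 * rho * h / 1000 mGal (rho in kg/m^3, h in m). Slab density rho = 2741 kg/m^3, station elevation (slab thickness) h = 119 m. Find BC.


BC = 0.04192 * rho * h / 1000
= 0.04192 * 2741 * 119 / 1000
= 13.6734 mGal

13.6734


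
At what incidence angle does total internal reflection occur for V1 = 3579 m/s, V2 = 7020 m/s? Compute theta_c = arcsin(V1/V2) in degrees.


V1/V2 = 3579/7020 = 0.509829
theta_c = arcsin(0.509829) = 30.6524 degrees

30.6524


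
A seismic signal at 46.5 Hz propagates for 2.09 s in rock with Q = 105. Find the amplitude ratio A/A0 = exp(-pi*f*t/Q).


pi*f*t/Q = pi*46.5*2.09/105 = 2.907768
A/A0 = exp(-2.907768) = 0.054597

0.054597
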